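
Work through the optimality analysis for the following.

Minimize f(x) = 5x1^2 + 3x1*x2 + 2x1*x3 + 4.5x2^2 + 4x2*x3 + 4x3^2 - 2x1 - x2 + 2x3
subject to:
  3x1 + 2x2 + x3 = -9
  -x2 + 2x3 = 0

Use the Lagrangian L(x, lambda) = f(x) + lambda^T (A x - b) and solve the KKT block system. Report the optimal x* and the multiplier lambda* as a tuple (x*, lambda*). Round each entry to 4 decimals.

Form the Lagrangian:
  L(x, lambda) = (1/2) x^T Q x + c^T x + lambda^T (A x - b)
Stationarity (grad_x L = 0): Q x + c + A^T lambda = 0.
Primal feasibility: A x = b.

This gives the KKT block system:
  [ Q   A^T ] [ x     ]   [-c ]
  [ A    0  ] [ lambda ] = [ b ]

Solving the linear system:
  x*      = (-2.2, -0.96, -0.48)
  lambda* = (9.28, 0.4)
  f(x*)   = 43.96

x* = (-2.2, -0.96, -0.48), lambda* = (9.28, 0.4)


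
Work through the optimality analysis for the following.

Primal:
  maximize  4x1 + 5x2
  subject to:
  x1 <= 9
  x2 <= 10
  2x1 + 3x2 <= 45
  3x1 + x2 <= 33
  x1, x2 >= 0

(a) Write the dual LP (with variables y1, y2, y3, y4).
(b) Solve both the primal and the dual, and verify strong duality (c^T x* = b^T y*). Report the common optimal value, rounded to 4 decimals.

The standard primal-dual pair for 'max c^T x s.t. A x <= b, x >= 0' is:
  Dual:  min b^T y  s.t.  A^T y >= c,  y >= 0.

So the dual LP is:
  minimize  9y1 + 10y2 + 45y3 + 33y4
  subject to:
    y1 + 2y3 + 3y4 >= 4
    y2 + 3y3 + y4 >= 5
    y1, y2, y3, y4 >= 0

Solving the primal: x* = (7.7143, 9.8571).
  primal value c^T x* = 80.1429.
Solving the dual: y* = (0, 0, 1.5714, 0.2857).
  dual value b^T y* = 80.1429.
Strong duality: c^T x* = b^T y*. Confirmed.

80.1429


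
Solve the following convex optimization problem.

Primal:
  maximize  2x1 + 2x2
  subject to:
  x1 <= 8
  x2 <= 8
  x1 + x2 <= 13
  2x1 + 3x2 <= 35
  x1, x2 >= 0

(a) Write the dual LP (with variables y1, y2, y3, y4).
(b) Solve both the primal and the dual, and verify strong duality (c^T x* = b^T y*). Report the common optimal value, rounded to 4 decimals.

The standard primal-dual pair for 'max c^T x s.t. A x <= b, x >= 0' is:
  Dual:  min b^T y  s.t.  A^T y >= c,  y >= 0.

So the dual LP is:
  minimize  8y1 + 8y2 + 13y3 + 35y4
  subject to:
    y1 + y3 + 2y4 >= 2
    y2 + y3 + 3y4 >= 2
    y1, y2, y3, y4 >= 0

Solving the primal: x* = (8, 5).
  primal value c^T x* = 26.
Solving the dual: y* = (0, 0, 2, 0).
  dual value b^T y* = 26.
Strong duality: c^T x* = b^T y*. Confirmed.

26


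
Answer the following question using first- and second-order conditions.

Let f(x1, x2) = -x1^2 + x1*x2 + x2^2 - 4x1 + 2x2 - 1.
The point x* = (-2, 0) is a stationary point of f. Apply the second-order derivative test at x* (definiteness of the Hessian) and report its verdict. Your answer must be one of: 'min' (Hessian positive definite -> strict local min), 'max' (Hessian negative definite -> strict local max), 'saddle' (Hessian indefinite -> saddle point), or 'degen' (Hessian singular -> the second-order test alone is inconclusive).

Compute the Hessian H = grad^2 f:
  H = [[-2, 1], [1, 2]]
Verify stationarity: grad f(x*) = H x* + g = (0, 0).
Eigenvalues of H: -2.2361, 2.2361.
Eigenvalues have mixed signs, so H is indefinite -> x* is a saddle point.

saddle


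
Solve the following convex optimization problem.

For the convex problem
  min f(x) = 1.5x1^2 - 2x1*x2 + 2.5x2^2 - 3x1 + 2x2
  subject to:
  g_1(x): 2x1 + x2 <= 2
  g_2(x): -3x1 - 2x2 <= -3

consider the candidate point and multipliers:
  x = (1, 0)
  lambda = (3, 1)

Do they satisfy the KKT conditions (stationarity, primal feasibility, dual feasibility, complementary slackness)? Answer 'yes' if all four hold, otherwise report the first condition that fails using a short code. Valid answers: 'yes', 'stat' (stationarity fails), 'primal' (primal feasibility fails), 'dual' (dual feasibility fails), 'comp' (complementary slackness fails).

Gradient of f: grad f(x) = Q x + c = (0, 0)
Constraint values g_i(x) = a_i^T x - b_i:
  g_1((1, 0)) = 0
  g_2((1, 0)) = 0
Stationarity residual: grad f(x) + sum_i lambda_i a_i = (3, 1)
  -> stationarity FAILS
Primal feasibility (all g_i <= 0): OK
Dual feasibility (all lambda_i >= 0): OK
Complementary slackness (lambda_i * g_i(x) = 0 for all i): OK

Verdict: the first failing condition is stationarity -> stat.

stat


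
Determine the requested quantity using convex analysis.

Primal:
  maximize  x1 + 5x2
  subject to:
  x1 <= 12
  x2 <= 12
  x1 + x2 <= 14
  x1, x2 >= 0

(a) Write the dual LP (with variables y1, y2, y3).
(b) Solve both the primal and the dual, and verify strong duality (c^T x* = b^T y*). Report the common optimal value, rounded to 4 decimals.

The standard primal-dual pair for 'max c^T x s.t. A x <= b, x >= 0' is:
  Dual:  min b^T y  s.t.  A^T y >= c,  y >= 0.

So the dual LP is:
  minimize  12y1 + 12y2 + 14y3
  subject to:
    y1 + y3 >= 1
    y2 + y3 >= 5
    y1, y2, y3 >= 0

Solving the primal: x* = (2, 12).
  primal value c^T x* = 62.
Solving the dual: y* = (0, 4, 1).
  dual value b^T y* = 62.
Strong duality: c^T x* = b^T y*. Confirmed.

62


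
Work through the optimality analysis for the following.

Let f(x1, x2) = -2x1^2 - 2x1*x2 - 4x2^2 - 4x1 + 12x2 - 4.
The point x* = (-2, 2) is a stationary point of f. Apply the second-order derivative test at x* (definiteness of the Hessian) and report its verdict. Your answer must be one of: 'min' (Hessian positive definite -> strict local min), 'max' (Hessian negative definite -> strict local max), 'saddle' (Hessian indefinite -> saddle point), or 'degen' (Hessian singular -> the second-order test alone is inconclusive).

Compute the Hessian H = grad^2 f:
  H = [[-4, -2], [-2, -8]]
Verify stationarity: grad f(x*) = H x* + g = (0, 0).
Eigenvalues of H: -8.8284, -3.1716.
Both eigenvalues < 0, so H is negative definite -> x* is a strict local max.

max


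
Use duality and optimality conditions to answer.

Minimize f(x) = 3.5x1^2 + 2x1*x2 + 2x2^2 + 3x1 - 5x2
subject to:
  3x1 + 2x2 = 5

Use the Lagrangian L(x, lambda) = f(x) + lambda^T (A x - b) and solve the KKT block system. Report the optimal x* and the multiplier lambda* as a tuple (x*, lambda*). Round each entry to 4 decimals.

Form the Lagrangian:
  L(x, lambda) = (1/2) x^T Q x + c^T x + lambda^T (A x - b)
Stationarity (grad_x L = 0): Q x + c + A^T lambda = 0.
Primal feasibility: A x = b.

This gives the KKT block system:
  [ Q   A^T ] [ x     ]   [-c ]
  [ A    0  ] [ lambda ] = [ b ]

Solving the linear system:
  x*      = (-0.05, 2.575)
  lambda* = (-2.6)
  f(x*)   = -0.0125

x* = (-0.05, 2.575), lambda* = (-2.6)


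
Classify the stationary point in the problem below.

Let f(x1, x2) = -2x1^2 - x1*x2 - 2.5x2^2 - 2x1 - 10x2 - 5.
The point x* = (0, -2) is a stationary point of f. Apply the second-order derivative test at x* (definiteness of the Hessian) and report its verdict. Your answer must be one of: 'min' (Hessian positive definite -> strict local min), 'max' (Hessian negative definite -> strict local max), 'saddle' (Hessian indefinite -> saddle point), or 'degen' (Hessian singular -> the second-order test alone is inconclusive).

Compute the Hessian H = grad^2 f:
  H = [[-4, -1], [-1, -5]]
Verify stationarity: grad f(x*) = H x* + g = (0, 0).
Eigenvalues of H: -5.618, -3.382.
Both eigenvalues < 0, so H is negative definite -> x* is a strict local max.

max


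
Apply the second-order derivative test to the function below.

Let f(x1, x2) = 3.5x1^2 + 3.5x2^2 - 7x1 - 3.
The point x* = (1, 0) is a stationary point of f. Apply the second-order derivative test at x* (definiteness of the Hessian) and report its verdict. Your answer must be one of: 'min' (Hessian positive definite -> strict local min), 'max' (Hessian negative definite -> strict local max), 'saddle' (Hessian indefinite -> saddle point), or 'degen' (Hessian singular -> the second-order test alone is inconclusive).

Compute the Hessian H = grad^2 f:
  H = [[7, 0], [0, 7]]
Verify stationarity: grad f(x*) = H x* + g = (0, 0).
Eigenvalues of H: 7, 7.
Both eigenvalues > 0, so H is positive definite -> x* is a strict local min.

min


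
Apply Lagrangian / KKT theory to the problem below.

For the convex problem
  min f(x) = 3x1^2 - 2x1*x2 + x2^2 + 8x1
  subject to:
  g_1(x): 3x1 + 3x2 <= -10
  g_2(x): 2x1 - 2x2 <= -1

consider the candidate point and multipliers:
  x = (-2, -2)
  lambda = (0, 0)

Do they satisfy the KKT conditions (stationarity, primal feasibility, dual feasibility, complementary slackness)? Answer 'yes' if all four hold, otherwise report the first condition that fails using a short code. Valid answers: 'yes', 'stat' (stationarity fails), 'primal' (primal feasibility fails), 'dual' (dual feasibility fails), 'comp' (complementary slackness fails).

Gradient of f: grad f(x) = Q x + c = (0, 0)
Constraint values g_i(x) = a_i^T x - b_i:
  g_1((-2, -2)) = -2
  g_2((-2, -2)) = 1
Stationarity residual: grad f(x) + sum_i lambda_i a_i = (0, 0)
  -> stationarity OK
Primal feasibility (all g_i <= 0): FAILS
Dual feasibility (all lambda_i >= 0): OK
Complementary slackness (lambda_i * g_i(x) = 0 for all i): OK

Verdict: the first failing condition is primal_feasibility -> primal.

primal


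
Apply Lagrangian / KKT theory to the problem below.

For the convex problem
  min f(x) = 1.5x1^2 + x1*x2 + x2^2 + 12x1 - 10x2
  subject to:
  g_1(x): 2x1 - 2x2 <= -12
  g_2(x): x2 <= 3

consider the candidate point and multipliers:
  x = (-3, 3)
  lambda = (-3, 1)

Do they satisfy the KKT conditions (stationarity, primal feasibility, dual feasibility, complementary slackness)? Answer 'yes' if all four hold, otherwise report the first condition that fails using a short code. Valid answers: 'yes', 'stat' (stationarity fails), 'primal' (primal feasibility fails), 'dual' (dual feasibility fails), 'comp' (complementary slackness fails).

Gradient of f: grad f(x) = Q x + c = (6, -7)
Constraint values g_i(x) = a_i^T x - b_i:
  g_1((-3, 3)) = 0
  g_2((-3, 3)) = 0
Stationarity residual: grad f(x) + sum_i lambda_i a_i = (0, 0)
  -> stationarity OK
Primal feasibility (all g_i <= 0): OK
Dual feasibility (all lambda_i >= 0): FAILS
Complementary slackness (lambda_i * g_i(x) = 0 for all i): OK

Verdict: the first failing condition is dual_feasibility -> dual.

dual


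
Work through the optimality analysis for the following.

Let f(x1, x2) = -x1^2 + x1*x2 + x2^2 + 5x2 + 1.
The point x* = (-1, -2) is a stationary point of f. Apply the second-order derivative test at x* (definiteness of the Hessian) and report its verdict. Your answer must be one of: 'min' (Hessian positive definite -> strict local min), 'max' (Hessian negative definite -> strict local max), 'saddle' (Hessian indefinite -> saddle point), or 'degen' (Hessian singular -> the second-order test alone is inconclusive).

Compute the Hessian H = grad^2 f:
  H = [[-2, 1], [1, 2]]
Verify stationarity: grad f(x*) = H x* + g = (0, 0).
Eigenvalues of H: -2.2361, 2.2361.
Eigenvalues have mixed signs, so H is indefinite -> x* is a saddle point.

saddle


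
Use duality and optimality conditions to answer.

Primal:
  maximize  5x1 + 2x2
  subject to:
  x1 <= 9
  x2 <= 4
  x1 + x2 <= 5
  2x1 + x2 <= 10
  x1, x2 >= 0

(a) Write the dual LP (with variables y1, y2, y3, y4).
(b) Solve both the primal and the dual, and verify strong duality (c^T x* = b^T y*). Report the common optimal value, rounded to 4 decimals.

The standard primal-dual pair for 'max c^T x s.t. A x <= b, x >= 0' is:
  Dual:  min b^T y  s.t.  A^T y >= c,  y >= 0.

So the dual LP is:
  minimize  9y1 + 4y2 + 5y3 + 10y4
  subject to:
    y1 + y3 + 2y4 >= 5
    y2 + y3 + y4 >= 2
    y1, y2, y3, y4 >= 0

Solving the primal: x* = (5, 0).
  primal value c^T x* = 25.
Solving the dual: y* = (0, 0, 0, 2.5).
  dual value b^T y* = 25.
Strong duality: c^T x* = b^T y*. Confirmed.

25


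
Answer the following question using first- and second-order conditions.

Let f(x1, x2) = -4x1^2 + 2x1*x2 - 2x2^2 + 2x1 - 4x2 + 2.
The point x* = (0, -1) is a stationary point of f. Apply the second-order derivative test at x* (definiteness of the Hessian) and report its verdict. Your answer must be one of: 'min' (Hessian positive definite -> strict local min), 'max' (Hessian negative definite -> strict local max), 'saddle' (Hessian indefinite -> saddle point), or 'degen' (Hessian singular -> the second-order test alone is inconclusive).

Compute the Hessian H = grad^2 f:
  H = [[-8, 2], [2, -4]]
Verify stationarity: grad f(x*) = H x* + g = (0, 0).
Eigenvalues of H: -8.8284, -3.1716.
Both eigenvalues < 0, so H is negative definite -> x* is a strict local max.

max


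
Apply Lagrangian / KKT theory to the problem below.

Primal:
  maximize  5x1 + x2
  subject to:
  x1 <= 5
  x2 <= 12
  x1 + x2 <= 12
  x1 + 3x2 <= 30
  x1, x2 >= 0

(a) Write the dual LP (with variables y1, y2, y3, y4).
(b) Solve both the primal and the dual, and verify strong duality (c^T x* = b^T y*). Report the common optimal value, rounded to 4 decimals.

The standard primal-dual pair for 'max c^T x s.t. A x <= b, x >= 0' is:
  Dual:  min b^T y  s.t.  A^T y >= c,  y >= 0.

So the dual LP is:
  minimize  5y1 + 12y2 + 12y3 + 30y4
  subject to:
    y1 + y3 + y4 >= 5
    y2 + y3 + 3y4 >= 1
    y1, y2, y3, y4 >= 0

Solving the primal: x* = (5, 7).
  primal value c^T x* = 32.
Solving the dual: y* = (4, 0, 1, 0).
  dual value b^T y* = 32.
Strong duality: c^T x* = b^T y*. Confirmed.

32


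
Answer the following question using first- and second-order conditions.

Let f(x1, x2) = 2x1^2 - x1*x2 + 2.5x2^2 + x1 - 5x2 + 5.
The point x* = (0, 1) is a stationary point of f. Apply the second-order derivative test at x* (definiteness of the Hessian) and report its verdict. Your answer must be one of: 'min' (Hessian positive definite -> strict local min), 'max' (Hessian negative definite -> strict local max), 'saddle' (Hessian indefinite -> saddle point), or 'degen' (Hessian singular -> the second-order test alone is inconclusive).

Compute the Hessian H = grad^2 f:
  H = [[4, -1], [-1, 5]]
Verify stationarity: grad f(x*) = H x* + g = (0, 0).
Eigenvalues of H: 3.382, 5.618.
Both eigenvalues > 0, so H is positive definite -> x* is a strict local min.

min


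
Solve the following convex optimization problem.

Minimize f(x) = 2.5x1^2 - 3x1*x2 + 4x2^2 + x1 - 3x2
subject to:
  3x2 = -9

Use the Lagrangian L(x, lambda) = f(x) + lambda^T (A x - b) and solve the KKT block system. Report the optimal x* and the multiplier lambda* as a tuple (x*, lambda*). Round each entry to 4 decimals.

Form the Lagrangian:
  L(x, lambda) = (1/2) x^T Q x + c^T x + lambda^T (A x - b)
Stationarity (grad_x L = 0): Q x + c + A^T lambda = 0.
Primal feasibility: A x = b.

This gives the KKT block system:
  [ Q   A^T ] [ x     ]   [-c ]
  [ A    0  ] [ lambda ] = [ b ]

Solving the linear system:
  x*      = (-2, -3)
  lambda* = (7)
  f(x*)   = 35

x* = (-2, -3), lambda* = (7)


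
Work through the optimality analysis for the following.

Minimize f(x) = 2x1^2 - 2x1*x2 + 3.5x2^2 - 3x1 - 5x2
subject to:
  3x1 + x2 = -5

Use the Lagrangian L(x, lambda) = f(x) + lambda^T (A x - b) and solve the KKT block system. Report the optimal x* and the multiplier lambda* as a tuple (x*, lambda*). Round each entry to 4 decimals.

Form the Lagrangian:
  L(x, lambda) = (1/2) x^T Q x + c^T x + lambda^T (A x - b)
Stationarity (grad_x L = 0): Q x + c + A^T lambda = 0.
Primal feasibility: A x = b.

This gives the KKT block system:
  [ Q   A^T ] [ x     ]   [-c ]
  [ A    0  ] [ lambda ] = [ b ]

Solving the linear system:
  x*      = (-1.6076, -0.1772)
  lambda* = (3.0253)
  f(x*)   = 10.4177

x* = (-1.6076, -0.1772), lambda* = (3.0253)


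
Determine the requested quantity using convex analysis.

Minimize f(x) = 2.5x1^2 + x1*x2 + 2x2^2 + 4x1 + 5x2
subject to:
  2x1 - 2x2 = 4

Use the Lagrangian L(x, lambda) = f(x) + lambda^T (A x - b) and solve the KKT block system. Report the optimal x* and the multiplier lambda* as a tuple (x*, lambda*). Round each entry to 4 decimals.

Form the Lagrangian:
  L(x, lambda) = (1/2) x^T Q x + c^T x + lambda^T (A x - b)
Stationarity (grad_x L = 0): Q x + c + A^T lambda = 0.
Primal feasibility: A x = b.

This gives the KKT block system:
  [ Q   A^T ] [ x     ]   [-c ]
  [ A    0  ] [ lambda ] = [ b ]

Solving the linear system:
  x*      = (0.0909, -1.9091)
  lambda* = (-1.2727)
  f(x*)   = -2.0455

x* = (0.0909, -1.9091), lambda* = (-1.2727)


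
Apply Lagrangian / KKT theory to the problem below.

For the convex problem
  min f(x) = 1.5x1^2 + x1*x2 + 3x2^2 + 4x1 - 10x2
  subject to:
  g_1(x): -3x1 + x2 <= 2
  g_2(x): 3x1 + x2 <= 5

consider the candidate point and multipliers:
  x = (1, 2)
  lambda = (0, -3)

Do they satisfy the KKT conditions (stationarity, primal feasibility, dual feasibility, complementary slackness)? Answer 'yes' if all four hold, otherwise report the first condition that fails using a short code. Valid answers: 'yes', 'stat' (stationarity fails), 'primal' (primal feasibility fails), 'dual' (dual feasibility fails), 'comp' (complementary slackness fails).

Gradient of f: grad f(x) = Q x + c = (9, 3)
Constraint values g_i(x) = a_i^T x - b_i:
  g_1((1, 2)) = -3
  g_2((1, 2)) = 0
Stationarity residual: grad f(x) + sum_i lambda_i a_i = (0, 0)
  -> stationarity OK
Primal feasibility (all g_i <= 0): OK
Dual feasibility (all lambda_i >= 0): FAILS
Complementary slackness (lambda_i * g_i(x) = 0 for all i): OK

Verdict: the first failing condition is dual_feasibility -> dual.

dual


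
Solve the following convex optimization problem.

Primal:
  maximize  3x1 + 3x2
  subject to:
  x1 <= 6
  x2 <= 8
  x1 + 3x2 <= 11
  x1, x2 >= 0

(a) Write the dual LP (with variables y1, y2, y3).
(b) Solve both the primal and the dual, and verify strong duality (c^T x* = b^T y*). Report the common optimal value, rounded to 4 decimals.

The standard primal-dual pair for 'max c^T x s.t. A x <= b, x >= 0' is:
  Dual:  min b^T y  s.t.  A^T y >= c,  y >= 0.

So the dual LP is:
  minimize  6y1 + 8y2 + 11y3
  subject to:
    y1 + y3 >= 3
    y2 + 3y3 >= 3
    y1, y2, y3 >= 0

Solving the primal: x* = (6, 1.6667).
  primal value c^T x* = 23.
Solving the dual: y* = (2, 0, 1).
  dual value b^T y* = 23.
Strong duality: c^T x* = b^T y*. Confirmed.

23


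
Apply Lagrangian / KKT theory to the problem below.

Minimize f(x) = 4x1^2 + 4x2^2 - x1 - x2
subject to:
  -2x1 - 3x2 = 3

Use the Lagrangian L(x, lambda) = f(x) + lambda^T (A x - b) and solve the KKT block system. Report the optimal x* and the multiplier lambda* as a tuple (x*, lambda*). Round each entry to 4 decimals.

Form the Lagrangian:
  L(x, lambda) = (1/2) x^T Q x + c^T x + lambda^T (A x - b)
Stationarity (grad_x L = 0): Q x + c + A^T lambda = 0.
Primal feasibility: A x = b.

This gives the KKT block system:
  [ Q   A^T ] [ x     ]   [-c ]
  [ A    0  ] [ lambda ] = [ b ]

Solving the linear system:
  x*      = (-0.4327, -0.7115)
  lambda* = (-2.2308)
  f(x*)   = 3.9183

x* = (-0.4327, -0.7115), lambda* = (-2.2308)


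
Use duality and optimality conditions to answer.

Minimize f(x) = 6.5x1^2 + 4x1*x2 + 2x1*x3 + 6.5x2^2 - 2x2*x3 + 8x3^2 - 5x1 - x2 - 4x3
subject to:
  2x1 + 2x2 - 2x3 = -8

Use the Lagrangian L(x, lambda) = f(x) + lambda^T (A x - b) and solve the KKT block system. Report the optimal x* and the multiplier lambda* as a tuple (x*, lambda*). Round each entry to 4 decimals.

Form the Lagrangian:
  L(x, lambda) = (1/2) x^T Q x + c^T x + lambda^T (A x - b)
Stationarity (grad_x L = 0): Q x + c + A^T lambda = 0.
Primal feasibility: A x = b.

This gives the KKT block system:
  [ Q   A^T ] [ x     ]   [-c ]
  [ A    0  ] [ lambda ] = [ b ]

Solving the linear system:
  x*      = (-1.3059, -0.9953, 1.6988)
  lambda* = (11.28)
  f(x*)   = 45.4847

x* = (-1.3059, -0.9953, 1.6988), lambda* = (11.28)


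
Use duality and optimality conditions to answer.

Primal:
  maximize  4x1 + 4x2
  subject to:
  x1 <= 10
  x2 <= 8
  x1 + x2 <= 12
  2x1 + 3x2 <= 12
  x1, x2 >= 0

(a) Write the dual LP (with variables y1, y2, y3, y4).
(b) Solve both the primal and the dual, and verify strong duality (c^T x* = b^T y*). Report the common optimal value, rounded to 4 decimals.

The standard primal-dual pair for 'max c^T x s.t. A x <= b, x >= 0' is:
  Dual:  min b^T y  s.t.  A^T y >= c,  y >= 0.

So the dual LP is:
  minimize  10y1 + 8y2 + 12y3 + 12y4
  subject to:
    y1 + y3 + 2y4 >= 4
    y2 + y3 + 3y4 >= 4
    y1, y2, y3, y4 >= 0

Solving the primal: x* = (6, 0).
  primal value c^T x* = 24.
Solving the dual: y* = (0, 0, 0, 2).
  dual value b^T y* = 24.
Strong duality: c^T x* = b^T y*. Confirmed.

24


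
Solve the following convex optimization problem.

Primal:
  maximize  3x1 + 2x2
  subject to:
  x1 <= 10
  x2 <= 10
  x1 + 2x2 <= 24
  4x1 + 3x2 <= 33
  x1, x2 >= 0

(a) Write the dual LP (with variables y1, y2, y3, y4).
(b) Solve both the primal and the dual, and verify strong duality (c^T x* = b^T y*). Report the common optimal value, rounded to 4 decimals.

The standard primal-dual pair for 'max c^T x s.t. A x <= b, x >= 0' is:
  Dual:  min b^T y  s.t.  A^T y >= c,  y >= 0.

So the dual LP is:
  minimize  10y1 + 10y2 + 24y3 + 33y4
  subject to:
    y1 + y3 + 4y4 >= 3
    y2 + 2y3 + 3y4 >= 2
    y1, y2, y3, y4 >= 0

Solving the primal: x* = (8.25, 0).
  primal value c^T x* = 24.75.
Solving the dual: y* = (0, 0, 0, 0.75).
  dual value b^T y* = 24.75.
Strong duality: c^T x* = b^T y*. Confirmed.

24.75


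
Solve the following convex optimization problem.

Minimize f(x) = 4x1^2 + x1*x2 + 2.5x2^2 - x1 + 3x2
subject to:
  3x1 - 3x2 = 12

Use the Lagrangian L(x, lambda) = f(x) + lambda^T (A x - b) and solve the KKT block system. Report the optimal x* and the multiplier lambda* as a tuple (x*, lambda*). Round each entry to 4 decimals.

Form the Lagrangian:
  L(x, lambda) = (1/2) x^T Q x + c^T x + lambda^T (A x - b)
Stationarity (grad_x L = 0): Q x + c + A^T lambda = 0.
Primal feasibility: A x = b.

This gives the KKT block system:
  [ Q   A^T ] [ x     ]   [-c ]
  [ A    0  ] [ lambda ] = [ b ]

Solving the linear system:
  x*      = (1.4667, -2.5333)
  lambda* = (-2.7333)
  f(x*)   = 11.8667

x* = (1.4667, -2.5333), lambda* = (-2.7333)


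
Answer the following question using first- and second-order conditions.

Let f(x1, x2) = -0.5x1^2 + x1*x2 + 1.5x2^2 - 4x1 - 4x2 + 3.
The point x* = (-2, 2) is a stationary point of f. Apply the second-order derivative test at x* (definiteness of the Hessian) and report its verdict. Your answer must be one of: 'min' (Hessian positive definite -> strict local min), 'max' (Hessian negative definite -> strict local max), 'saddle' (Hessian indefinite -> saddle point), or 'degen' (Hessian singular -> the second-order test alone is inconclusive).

Compute the Hessian H = grad^2 f:
  H = [[-1, 1], [1, 3]]
Verify stationarity: grad f(x*) = H x* + g = (0, 0).
Eigenvalues of H: -1.2361, 3.2361.
Eigenvalues have mixed signs, so H is indefinite -> x* is a saddle point.

saddle


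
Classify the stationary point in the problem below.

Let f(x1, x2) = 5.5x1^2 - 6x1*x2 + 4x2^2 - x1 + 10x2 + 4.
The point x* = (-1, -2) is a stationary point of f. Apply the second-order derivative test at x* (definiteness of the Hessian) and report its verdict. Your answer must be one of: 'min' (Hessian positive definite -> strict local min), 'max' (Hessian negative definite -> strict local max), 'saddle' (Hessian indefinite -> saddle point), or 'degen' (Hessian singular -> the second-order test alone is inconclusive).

Compute the Hessian H = grad^2 f:
  H = [[11, -6], [-6, 8]]
Verify stationarity: grad f(x*) = H x* + g = (0, 0).
Eigenvalues of H: 3.3153, 15.6847.
Both eigenvalues > 0, so H is positive definite -> x* is a strict local min.

min


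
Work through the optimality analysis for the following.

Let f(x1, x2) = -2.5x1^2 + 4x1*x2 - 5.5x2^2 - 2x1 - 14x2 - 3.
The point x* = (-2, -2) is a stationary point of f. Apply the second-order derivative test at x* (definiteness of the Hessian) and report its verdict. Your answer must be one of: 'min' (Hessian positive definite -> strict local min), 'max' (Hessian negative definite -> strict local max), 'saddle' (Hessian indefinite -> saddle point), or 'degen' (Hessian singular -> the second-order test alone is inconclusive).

Compute the Hessian H = grad^2 f:
  H = [[-5, 4], [4, -11]]
Verify stationarity: grad f(x*) = H x* + g = (0, 0).
Eigenvalues of H: -13, -3.
Both eigenvalues < 0, so H is negative definite -> x* is a strict local max.

max


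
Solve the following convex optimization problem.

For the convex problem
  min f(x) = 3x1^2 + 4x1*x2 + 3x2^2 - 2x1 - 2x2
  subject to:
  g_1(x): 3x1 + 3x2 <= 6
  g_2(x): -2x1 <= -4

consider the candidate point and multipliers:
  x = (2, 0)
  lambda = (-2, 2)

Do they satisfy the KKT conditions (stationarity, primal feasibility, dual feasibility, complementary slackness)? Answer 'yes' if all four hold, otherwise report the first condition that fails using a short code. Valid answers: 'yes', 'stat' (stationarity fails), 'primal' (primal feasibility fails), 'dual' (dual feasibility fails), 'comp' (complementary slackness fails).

Gradient of f: grad f(x) = Q x + c = (10, 6)
Constraint values g_i(x) = a_i^T x - b_i:
  g_1((2, 0)) = 0
  g_2((2, 0)) = 0
Stationarity residual: grad f(x) + sum_i lambda_i a_i = (0, 0)
  -> stationarity OK
Primal feasibility (all g_i <= 0): OK
Dual feasibility (all lambda_i >= 0): FAILS
Complementary slackness (lambda_i * g_i(x) = 0 for all i): OK

Verdict: the first failing condition is dual_feasibility -> dual.

dual


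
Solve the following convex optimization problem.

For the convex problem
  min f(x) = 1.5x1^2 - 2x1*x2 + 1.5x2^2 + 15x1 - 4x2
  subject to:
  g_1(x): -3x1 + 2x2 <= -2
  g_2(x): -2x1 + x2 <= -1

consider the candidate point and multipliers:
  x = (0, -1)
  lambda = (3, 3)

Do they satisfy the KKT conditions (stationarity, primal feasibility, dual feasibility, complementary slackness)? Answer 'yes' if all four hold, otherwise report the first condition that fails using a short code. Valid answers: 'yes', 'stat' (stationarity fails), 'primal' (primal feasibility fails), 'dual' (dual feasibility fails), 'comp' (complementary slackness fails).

Gradient of f: grad f(x) = Q x + c = (17, -7)
Constraint values g_i(x) = a_i^T x - b_i:
  g_1((0, -1)) = 0
  g_2((0, -1)) = 0
Stationarity residual: grad f(x) + sum_i lambda_i a_i = (2, 2)
  -> stationarity FAILS
Primal feasibility (all g_i <= 0): OK
Dual feasibility (all lambda_i >= 0): OK
Complementary slackness (lambda_i * g_i(x) = 0 for all i): OK

Verdict: the first failing condition is stationarity -> stat.

stat


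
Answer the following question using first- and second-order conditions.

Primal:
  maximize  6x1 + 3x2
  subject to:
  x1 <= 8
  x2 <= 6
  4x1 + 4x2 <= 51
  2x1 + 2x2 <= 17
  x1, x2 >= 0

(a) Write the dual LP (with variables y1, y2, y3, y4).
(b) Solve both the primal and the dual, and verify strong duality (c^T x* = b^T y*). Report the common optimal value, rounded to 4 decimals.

The standard primal-dual pair for 'max c^T x s.t. A x <= b, x >= 0' is:
  Dual:  min b^T y  s.t.  A^T y >= c,  y >= 0.

So the dual LP is:
  minimize  8y1 + 6y2 + 51y3 + 17y4
  subject to:
    y1 + 4y3 + 2y4 >= 6
    y2 + 4y3 + 2y4 >= 3
    y1, y2, y3, y4 >= 0

Solving the primal: x* = (8, 0.5).
  primal value c^T x* = 49.5.
Solving the dual: y* = (3, 0, 0, 1.5).
  dual value b^T y* = 49.5.
Strong duality: c^T x* = b^T y*. Confirmed.

49.5


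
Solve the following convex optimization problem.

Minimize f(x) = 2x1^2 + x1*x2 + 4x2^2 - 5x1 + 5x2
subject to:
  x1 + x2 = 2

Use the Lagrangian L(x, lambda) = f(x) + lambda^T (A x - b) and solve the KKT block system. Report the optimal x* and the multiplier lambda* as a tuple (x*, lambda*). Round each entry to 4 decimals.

Form the Lagrangian:
  L(x, lambda) = (1/2) x^T Q x + c^T x + lambda^T (A x - b)
Stationarity (grad_x L = 0): Q x + c + A^T lambda = 0.
Primal feasibility: A x = b.

This gives the KKT block system:
  [ Q   A^T ] [ x     ]   [-c ]
  [ A    0  ] [ lambda ] = [ b ]

Solving the linear system:
  x*      = (2.4, -0.4)
  lambda* = (-4.2)
  f(x*)   = -2.8

x* = (2.4, -0.4), lambda* = (-4.2)


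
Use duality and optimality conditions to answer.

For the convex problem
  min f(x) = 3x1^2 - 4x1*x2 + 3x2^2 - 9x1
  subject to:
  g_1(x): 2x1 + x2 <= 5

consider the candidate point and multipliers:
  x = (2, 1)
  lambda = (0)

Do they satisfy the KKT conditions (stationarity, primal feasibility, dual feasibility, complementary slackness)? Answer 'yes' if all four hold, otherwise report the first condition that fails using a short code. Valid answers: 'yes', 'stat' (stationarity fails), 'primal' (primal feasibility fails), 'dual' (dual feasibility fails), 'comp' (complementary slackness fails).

Gradient of f: grad f(x) = Q x + c = (-1, -2)
Constraint values g_i(x) = a_i^T x - b_i:
  g_1((2, 1)) = 0
Stationarity residual: grad f(x) + sum_i lambda_i a_i = (-1, -2)
  -> stationarity FAILS
Primal feasibility (all g_i <= 0): OK
Dual feasibility (all lambda_i >= 0): OK
Complementary slackness (lambda_i * g_i(x) = 0 for all i): OK

Verdict: the first failing condition is stationarity -> stat.

stat


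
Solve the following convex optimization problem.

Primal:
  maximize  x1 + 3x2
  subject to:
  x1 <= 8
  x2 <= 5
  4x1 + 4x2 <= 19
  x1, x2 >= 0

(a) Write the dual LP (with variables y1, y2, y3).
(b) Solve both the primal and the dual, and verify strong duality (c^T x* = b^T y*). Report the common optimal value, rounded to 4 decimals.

The standard primal-dual pair for 'max c^T x s.t. A x <= b, x >= 0' is:
  Dual:  min b^T y  s.t.  A^T y >= c,  y >= 0.

So the dual LP is:
  minimize  8y1 + 5y2 + 19y3
  subject to:
    y1 + 4y3 >= 1
    y2 + 4y3 >= 3
    y1, y2, y3 >= 0

Solving the primal: x* = (0, 4.75).
  primal value c^T x* = 14.25.
Solving the dual: y* = (0, 0, 0.75).
  dual value b^T y* = 14.25.
Strong duality: c^T x* = b^T y*. Confirmed.

14.25


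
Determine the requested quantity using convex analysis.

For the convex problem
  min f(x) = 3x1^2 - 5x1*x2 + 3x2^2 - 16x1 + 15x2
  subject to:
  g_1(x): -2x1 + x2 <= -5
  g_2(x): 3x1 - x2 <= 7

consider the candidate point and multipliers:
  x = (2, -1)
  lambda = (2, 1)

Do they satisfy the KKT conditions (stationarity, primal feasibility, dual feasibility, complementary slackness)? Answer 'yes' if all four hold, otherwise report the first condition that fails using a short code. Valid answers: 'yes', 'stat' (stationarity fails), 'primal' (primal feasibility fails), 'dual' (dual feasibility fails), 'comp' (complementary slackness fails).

Gradient of f: grad f(x) = Q x + c = (1, -1)
Constraint values g_i(x) = a_i^T x - b_i:
  g_1((2, -1)) = 0
  g_2((2, -1)) = 0
Stationarity residual: grad f(x) + sum_i lambda_i a_i = (0, 0)
  -> stationarity OK
Primal feasibility (all g_i <= 0): OK
Dual feasibility (all lambda_i >= 0): OK
Complementary slackness (lambda_i * g_i(x) = 0 for all i): OK

Verdict: yes, KKT holds.

yes


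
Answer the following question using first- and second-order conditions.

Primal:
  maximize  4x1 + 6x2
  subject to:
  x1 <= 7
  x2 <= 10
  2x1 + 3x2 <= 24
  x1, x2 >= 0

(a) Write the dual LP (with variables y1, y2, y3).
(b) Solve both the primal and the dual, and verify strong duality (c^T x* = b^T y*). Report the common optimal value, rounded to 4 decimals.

The standard primal-dual pair for 'max c^T x s.t. A x <= b, x >= 0' is:
  Dual:  min b^T y  s.t.  A^T y >= c,  y >= 0.

So the dual LP is:
  minimize  7y1 + 10y2 + 24y3
  subject to:
    y1 + 2y3 >= 4
    y2 + 3y3 >= 6
    y1, y2, y3 >= 0

Solving the primal: x* = (0, 8).
  primal value c^T x* = 48.
Solving the dual: y* = (0, 0, 2).
  dual value b^T y* = 48.
Strong duality: c^T x* = b^T y*. Confirmed.

48


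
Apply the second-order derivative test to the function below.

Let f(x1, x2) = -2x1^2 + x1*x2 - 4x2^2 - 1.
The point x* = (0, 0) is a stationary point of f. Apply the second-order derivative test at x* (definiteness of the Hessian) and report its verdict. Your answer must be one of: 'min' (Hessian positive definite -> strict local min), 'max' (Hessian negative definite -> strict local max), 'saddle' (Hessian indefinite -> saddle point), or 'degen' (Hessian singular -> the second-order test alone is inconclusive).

Compute the Hessian H = grad^2 f:
  H = [[-4, 1], [1, -8]]
Verify stationarity: grad f(x*) = H x* + g = (0, 0).
Eigenvalues of H: -8.2361, -3.7639.
Both eigenvalues < 0, so H is negative definite -> x* is a strict local max.

max


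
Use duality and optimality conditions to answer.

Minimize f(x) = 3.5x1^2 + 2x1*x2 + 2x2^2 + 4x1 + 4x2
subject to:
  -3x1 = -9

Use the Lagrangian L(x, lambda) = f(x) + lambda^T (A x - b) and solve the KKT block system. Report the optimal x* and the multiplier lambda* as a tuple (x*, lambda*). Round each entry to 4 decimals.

Form the Lagrangian:
  L(x, lambda) = (1/2) x^T Q x + c^T x + lambda^T (A x - b)
Stationarity (grad_x L = 0): Q x + c + A^T lambda = 0.
Primal feasibility: A x = b.

This gives the KKT block system:
  [ Q   A^T ] [ x     ]   [-c ]
  [ A    0  ] [ lambda ] = [ b ]

Solving the linear system:
  x*      = (3, -2.5)
  lambda* = (6.6667)
  f(x*)   = 31

x* = (3, -2.5), lambda* = (6.6667)


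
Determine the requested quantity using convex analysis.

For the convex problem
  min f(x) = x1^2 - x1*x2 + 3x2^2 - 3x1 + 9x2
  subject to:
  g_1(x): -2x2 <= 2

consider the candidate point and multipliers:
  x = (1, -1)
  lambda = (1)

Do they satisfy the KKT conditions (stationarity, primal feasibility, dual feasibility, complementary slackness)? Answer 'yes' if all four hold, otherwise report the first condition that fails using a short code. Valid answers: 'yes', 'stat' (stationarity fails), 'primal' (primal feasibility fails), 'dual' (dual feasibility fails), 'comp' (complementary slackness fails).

Gradient of f: grad f(x) = Q x + c = (0, 2)
Constraint values g_i(x) = a_i^T x - b_i:
  g_1((1, -1)) = 0
Stationarity residual: grad f(x) + sum_i lambda_i a_i = (0, 0)
  -> stationarity OK
Primal feasibility (all g_i <= 0): OK
Dual feasibility (all lambda_i >= 0): OK
Complementary slackness (lambda_i * g_i(x) = 0 for all i): OK

Verdict: yes, KKT holds.

yes


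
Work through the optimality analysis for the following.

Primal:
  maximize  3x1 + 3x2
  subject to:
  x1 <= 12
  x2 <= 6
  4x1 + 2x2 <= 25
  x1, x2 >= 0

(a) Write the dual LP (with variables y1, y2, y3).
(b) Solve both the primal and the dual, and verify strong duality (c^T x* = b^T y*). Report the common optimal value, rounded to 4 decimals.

The standard primal-dual pair for 'max c^T x s.t. A x <= b, x >= 0' is:
  Dual:  min b^T y  s.t.  A^T y >= c,  y >= 0.

So the dual LP is:
  minimize  12y1 + 6y2 + 25y3
  subject to:
    y1 + 4y3 >= 3
    y2 + 2y3 >= 3
    y1, y2, y3 >= 0

Solving the primal: x* = (3.25, 6).
  primal value c^T x* = 27.75.
Solving the dual: y* = (0, 1.5, 0.75).
  dual value b^T y* = 27.75.
Strong duality: c^T x* = b^T y*. Confirmed.

27.75


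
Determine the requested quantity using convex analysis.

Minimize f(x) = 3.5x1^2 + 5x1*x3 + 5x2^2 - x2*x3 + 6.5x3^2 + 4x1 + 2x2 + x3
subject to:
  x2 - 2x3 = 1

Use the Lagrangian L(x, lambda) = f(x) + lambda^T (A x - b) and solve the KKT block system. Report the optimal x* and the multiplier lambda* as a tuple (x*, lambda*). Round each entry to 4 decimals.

Form the Lagrangian:
  L(x, lambda) = (1/2) x^T Q x + c^T x + lambda^T (A x - b)
Stationarity (grad_x L = 0): Q x + c + A^T lambda = 0.
Primal feasibility: A x = b.

This gives the KKT block system:
  [ Q   A^T ] [ x     ]   [-c ]
  [ A    0  ] [ lambda ] = [ b ]

Solving the linear system:
  x*      = (-0.239, 0.0692, -0.4654)
  lambda* = (-3.1572)
  f(x*)   = 0.9371

x* = (-0.239, 0.0692, -0.4654), lambda* = (-3.1572)


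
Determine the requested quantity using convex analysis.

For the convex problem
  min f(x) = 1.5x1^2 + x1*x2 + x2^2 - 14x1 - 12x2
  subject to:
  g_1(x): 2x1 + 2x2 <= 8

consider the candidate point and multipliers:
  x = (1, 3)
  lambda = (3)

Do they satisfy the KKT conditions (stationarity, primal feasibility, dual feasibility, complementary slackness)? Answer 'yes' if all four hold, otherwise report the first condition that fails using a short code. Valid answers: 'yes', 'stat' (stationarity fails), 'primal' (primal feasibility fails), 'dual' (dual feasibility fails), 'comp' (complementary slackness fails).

Gradient of f: grad f(x) = Q x + c = (-8, -5)
Constraint values g_i(x) = a_i^T x - b_i:
  g_1((1, 3)) = 0
Stationarity residual: grad f(x) + sum_i lambda_i a_i = (-2, 1)
  -> stationarity FAILS
Primal feasibility (all g_i <= 0): OK
Dual feasibility (all lambda_i >= 0): OK
Complementary slackness (lambda_i * g_i(x) = 0 for all i): OK

Verdict: the first failing condition is stationarity -> stat.

stat


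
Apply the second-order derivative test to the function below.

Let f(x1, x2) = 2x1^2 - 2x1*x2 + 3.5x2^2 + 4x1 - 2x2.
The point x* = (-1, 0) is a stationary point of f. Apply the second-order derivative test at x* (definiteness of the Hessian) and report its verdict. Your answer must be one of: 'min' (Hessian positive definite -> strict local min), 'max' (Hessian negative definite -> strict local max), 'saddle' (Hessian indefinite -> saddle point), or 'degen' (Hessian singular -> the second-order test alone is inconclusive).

Compute the Hessian H = grad^2 f:
  H = [[4, -2], [-2, 7]]
Verify stationarity: grad f(x*) = H x* + g = (0, 0).
Eigenvalues of H: 3, 8.
Both eigenvalues > 0, so H is positive definite -> x* is a strict local min.

min


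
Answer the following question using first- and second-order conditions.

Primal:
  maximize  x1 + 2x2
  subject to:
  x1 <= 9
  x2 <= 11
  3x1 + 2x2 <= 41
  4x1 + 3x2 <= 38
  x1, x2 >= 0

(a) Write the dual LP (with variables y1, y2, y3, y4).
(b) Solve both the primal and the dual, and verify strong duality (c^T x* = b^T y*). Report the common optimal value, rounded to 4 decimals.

The standard primal-dual pair for 'max c^T x s.t. A x <= b, x >= 0' is:
  Dual:  min b^T y  s.t.  A^T y >= c,  y >= 0.

So the dual LP is:
  minimize  9y1 + 11y2 + 41y3 + 38y4
  subject to:
    y1 + 3y3 + 4y4 >= 1
    y2 + 2y3 + 3y4 >= 2
    y1, y2, y3, y4 >= 0

Solving the primal: x* = (1.25, 11).
  primal value c^T x* = 23.25.
Solving the dual: y* = (0, 1.25, 0, 0.25).
  dual value b^T y* = 23.25.
Strong duality: c^T x* = b^T y*. Confirmed.

23.25


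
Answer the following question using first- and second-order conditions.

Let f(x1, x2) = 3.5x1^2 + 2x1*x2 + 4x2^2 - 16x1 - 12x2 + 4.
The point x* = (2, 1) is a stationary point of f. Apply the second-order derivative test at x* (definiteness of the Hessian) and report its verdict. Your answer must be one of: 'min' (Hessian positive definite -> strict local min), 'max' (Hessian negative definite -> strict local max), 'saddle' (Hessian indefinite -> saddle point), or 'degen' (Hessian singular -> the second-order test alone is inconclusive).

Compute the Hessian H = grad^2 f:
  H = [[7, 2], [2, 8]]
Verify stationarity: grad f(x*) = H x* + g = (0, 0).
Eigenvalues of H: 5.4384, 9.5616.
Both eigenvalues > 0, so H is positive definite -> x* is a strict local min.

min


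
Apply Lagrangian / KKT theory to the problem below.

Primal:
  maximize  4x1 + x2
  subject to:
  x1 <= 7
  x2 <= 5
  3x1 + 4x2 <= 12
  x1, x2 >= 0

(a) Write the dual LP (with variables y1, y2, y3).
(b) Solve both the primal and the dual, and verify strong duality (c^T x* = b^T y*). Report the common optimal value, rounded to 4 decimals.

The standard primal-dual pair for 'max c^T x s.t. A x <= b, x >= 0' is:
  Dual:  min b^T y  s.t.  A^T y >= c,  y >= 0.

So the dual LP is:
  minimize  7y1 + 5y2 + 12y3
  subject to:
    y1 + 3y3 >= 4
    y2 + 4y3 >= 1
    y1, y2, y3 >= 0

Solving the primal: x* = (4, 0).
  primal value c^T x* = 16.
Solving the dual: y* = (0, 0, 1.3333).
  dual value b^T y* = 16.
Strong duality: c^T x* = b^T y*. Confirmed.

16


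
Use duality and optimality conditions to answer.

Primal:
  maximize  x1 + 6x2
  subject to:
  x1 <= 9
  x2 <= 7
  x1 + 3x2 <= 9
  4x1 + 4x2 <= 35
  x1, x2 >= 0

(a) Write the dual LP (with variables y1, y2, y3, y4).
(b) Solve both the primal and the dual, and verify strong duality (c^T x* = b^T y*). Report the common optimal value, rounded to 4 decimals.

The standard primal-dual pair for 'max c^T x s.t. A x <= b, x >= 0' is:
  Dual:  min b^T y  s.t.  A^T y >= c,  y >= 0.

So the dual LP is:
  minimize  9y1 + 7y2 + 9y3 + 35y4
  subject to:
    y1 + y3 + 4y4 >= 1
    y2 + 3y3 + 4y4 >= 6
    y1, y2, y3, y4 >= 0

Solving the primal: x* = (0, 3).
  primal value c^T x* = 18.
Solving the dual: y* = (0, 0, 2, 0).
  dual value b^T y* = 18.
Strong duality: c^T x* = b^T y*. Confirmed.

18
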